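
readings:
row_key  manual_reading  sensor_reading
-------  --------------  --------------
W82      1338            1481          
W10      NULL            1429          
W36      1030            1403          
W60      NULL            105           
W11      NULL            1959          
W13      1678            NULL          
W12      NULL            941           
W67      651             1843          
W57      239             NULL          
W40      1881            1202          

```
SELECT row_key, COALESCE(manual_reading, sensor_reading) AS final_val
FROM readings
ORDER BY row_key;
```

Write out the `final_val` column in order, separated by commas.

row_key=W10: manual_reading=NULL, sensor_reading=1429 → 1429
row_key=W11: manual_reading=NULL, sensor_reading=1959 → 1959
row_key=W12: manual_reading=NULL, sensor_reading=941 → 941
row_key=W13: manual_reading=1678 → 1678
row_key=W36: manual_reading=1030 → 1030
row_key=W40: manual_reading=1881 → 1881
row_key=W57: manual_reading=239 → 239
row_key=W60: manual_reading=NULL, sensor_reading=105 → 105
row_key=W67: manual_reading=651 → 651
row_key=W82: manual_reading=1338 → 1338

1429, 1959, 941, 1678, 1030, 1881, 239, 105, 651, 1338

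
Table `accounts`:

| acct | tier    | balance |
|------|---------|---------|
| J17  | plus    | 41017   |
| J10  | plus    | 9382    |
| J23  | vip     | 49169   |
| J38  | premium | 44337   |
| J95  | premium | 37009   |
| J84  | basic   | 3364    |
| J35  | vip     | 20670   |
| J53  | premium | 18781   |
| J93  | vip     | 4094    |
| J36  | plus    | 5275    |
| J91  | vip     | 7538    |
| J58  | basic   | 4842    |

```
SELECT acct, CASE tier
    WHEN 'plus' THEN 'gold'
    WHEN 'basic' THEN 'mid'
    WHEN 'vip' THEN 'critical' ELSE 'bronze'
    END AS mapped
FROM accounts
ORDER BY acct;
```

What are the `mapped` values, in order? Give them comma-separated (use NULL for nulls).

acct=J10: tier='plus' → gold
acct=J17: tier='plus' → gold
acct=J23: tier='vip' → critical
acct=J35: tier='vip' → critical
acct=J36: tier='plus' → gold
acct=J38: ELSE → bronze
acct=J53: ELSE → bronze
acct=J58: tier='basic' → mid
acct=J84: tier='basic' → mid
acct=J91: tier='vip' → critical
acct=J93: tier='vip' → critical
acct=J95: ELSE → bronze

gold, gold, critical, critical, gold, bronze, bronze, mid, mid, critical, critical, bronze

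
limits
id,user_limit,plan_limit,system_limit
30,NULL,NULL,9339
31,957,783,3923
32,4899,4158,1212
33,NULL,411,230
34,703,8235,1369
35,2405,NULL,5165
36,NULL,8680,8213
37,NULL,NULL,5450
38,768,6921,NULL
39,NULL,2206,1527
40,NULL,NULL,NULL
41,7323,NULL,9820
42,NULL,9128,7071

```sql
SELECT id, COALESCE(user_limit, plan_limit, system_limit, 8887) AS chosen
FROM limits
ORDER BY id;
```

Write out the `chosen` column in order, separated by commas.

id=30: user_limit=NULL, plan_limit=NULL, system_limit=9339 → 9339
id=31: user_limit=957 → 957
id=32: user_limit=4899 → 4899
id=33: user_limit=NULL, plan_limit=411 → 411
id=34: user_limit=703 → 703
id=35: user_limit=2405 → 2405
id=36: user_limit=NULL, plan_limit=8680 → 8680
id=37: user_limit=NULL, plan_limit=NULL, system_limit=5450 → 5450
id=38: user_limit=768 → 768
id=39: user_limit=NULL, plan_limit=2206 → 2206
id=40: user_limit=NULL, plan_limit=NULL, system_limit=NULL, → literal 8887 → 8887
id=41: user_limit=7323 → 7323
id=42: user_limit=NULL, plan_limit=9128 → 9128

9339, 957, 4899, 411, 703, 2405, 8680, 5450, 768, 2206, 8887, 7323, 9128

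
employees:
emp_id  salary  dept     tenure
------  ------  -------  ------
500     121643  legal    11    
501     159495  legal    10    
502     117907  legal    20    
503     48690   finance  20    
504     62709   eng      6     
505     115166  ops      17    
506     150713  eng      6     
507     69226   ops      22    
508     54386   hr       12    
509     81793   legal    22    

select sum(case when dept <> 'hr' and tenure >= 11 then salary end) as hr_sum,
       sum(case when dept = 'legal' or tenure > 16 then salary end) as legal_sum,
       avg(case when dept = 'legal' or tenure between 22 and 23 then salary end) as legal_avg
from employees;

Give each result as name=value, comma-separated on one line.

hr_sum=554425, legal_sum=713920, legal_avg=110012.8

[hr_sum: dept <> 'hr' and tenure >= 11]
emp_id=500: ✓ → 121643
emp_id=501: ✗
emp_id=502: ✓ → 117907
emp_id=503: ✓ → 48690
emp_id=504: ✗
emp_id=505: ✓ → 115166
emp_id=506: ✗
emp_id=507: ✓ → 69226
emp_id=508: ✗
emp_id=509: ✓ → 81793
hr_sum = 121643 + 117907 + 48690 + 115166 + 69226 + 81793 = 554425
—
[legal_sum: dept = 'legal' or tenure > 16]
emp_id=500: ✓ → 121643
emp_id=501: ✓ → 159495
emp_id=502: ✓ → 117907
emp_id=503: ✓ → 48690
emp_id=504: ✗
emp_id=505: ✓ → 115166
emp_id=506: ✗
emp_id=507: ✓ → 69226
emp_id=508: ✗
emp_id=509: ✓ → 81793
legal_sum = 121643 + 159495 + 117907 + 48690 + 115166 + 69226 + 81793 = 713920
—
[legal_avg: dept = 'legal' or tenure between 22 and 23]
emp_id=500: ✓ → 121643
emp_id=501: ✓ → 159495
emp_id=502: ✓ → 117907
emp_id=503: ✗
emp_id=504: ✗
emp_id=505: ✗
emp_id=506: ✗
emp_id=507: ✓ → 69226
emp_id=508: ✗
emp_id=509: ✓ → 81793
legal_avg = (121643 + 159495 + 117907 + 69226 + 81793) / 5 = 110012.8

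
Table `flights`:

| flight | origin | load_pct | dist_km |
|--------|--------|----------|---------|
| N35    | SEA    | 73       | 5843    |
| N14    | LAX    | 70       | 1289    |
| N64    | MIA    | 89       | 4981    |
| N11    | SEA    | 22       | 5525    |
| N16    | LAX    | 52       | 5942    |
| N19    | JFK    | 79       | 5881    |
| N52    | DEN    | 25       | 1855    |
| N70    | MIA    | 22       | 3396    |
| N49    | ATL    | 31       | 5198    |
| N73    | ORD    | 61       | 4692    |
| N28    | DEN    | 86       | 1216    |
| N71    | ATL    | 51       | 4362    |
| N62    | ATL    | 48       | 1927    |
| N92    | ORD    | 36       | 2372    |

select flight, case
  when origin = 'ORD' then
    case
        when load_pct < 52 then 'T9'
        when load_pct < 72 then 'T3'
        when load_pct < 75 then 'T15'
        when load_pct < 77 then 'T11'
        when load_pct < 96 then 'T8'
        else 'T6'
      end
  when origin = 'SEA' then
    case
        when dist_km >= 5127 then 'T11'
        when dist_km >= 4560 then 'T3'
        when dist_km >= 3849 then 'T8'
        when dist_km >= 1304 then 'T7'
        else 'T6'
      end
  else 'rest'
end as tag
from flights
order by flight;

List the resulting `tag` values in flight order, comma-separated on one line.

flight=N11: origin='SEA' → inner[dist_km >= 5127] → T11
flight=N14: origin='LAX' → outer ELSE → rest
flight=N16: origin='LAX' → outer ELSE → rest
flight=N19: origin='JFK' → outer ELSE → rest
flight=N28: origin='DEN' → outer ELSE → rest
flight=N35: origin='SEA' → inner[dist_km >= 5127] → T11
flight=N49: origin='ATL' → outer ELSE → rest
flight=N52: origin='DEN' → outer ELSE → rest
flight=N62: origin='ATL' → outer ELSE → rest
flight=N64: origin='MIA' → outer ELSE → rest
flight=N70: origin='MIA' → outer ELSE → rest
flight=N71: origin='ATL' → outer ELSE → rest
flight=N73: origin='ORD' → inner[load_pct < 72] → T3
flight=N92: origin='ORD' → inner[load_pct < 52] → T9

T11, rest, rest, rest, rest, T11, rest, rest, rest, rest, rest, rest, T3, T9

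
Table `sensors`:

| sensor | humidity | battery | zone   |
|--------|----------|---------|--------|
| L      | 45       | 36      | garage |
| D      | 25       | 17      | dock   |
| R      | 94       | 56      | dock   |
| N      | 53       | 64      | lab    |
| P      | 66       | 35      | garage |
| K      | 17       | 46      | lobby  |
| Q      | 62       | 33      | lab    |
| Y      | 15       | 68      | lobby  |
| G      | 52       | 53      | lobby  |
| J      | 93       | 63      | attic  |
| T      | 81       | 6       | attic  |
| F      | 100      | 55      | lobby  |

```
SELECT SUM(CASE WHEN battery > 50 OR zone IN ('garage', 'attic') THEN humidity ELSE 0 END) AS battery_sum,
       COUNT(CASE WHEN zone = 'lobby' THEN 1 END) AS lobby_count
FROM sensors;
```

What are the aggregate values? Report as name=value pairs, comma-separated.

battery_sum=599, lobby_count=4

[battery_sum: battery > 50 OR zone IN ('garage', 'attic')]
sensor=L: ✓ → 45
sensor=D: ✗
sensor=R: ✓ → 94
sensor=N: ✓ → 53
sensor=P: ✓ → 66
sensor=K: ✗
sensor=Q: ✗
sensor=Y: ✓ → 15
sensor=G: ✓ → 52
sensor=J: ✓ → 93
sensor=T: ✓ → 81
sensor=F: ✓ → 100
battery_sum = 45 + 94 + 53 + 66 + 15 + 52 + 93 + 81 + 100 = 599
—
[lobby_count: zone = 'lobby']
sensor=L: ✗
sensor=D: ✗
sensor=R: ✗
sensor=N: ✗
sensor=P: ✗
sensor=K: ✓ → 1
sensor=Q: ✗
sensor=Y: ✓ → 1
sensor=G: ✓ → 1
sensor=J: ✗
sensor=T: ✗
sensor=F: ✓ → 1
lobby_count = COUNT(1, 1, 1, 1) = 4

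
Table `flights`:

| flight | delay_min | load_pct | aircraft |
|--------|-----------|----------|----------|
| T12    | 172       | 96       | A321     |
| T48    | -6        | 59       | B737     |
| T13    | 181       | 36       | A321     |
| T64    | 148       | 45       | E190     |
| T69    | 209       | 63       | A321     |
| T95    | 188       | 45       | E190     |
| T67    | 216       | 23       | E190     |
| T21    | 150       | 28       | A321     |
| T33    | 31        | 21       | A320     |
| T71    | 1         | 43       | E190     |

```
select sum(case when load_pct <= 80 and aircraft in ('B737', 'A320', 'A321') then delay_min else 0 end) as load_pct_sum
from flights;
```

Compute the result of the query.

565

flight=T12: ✗
flight=T48: ✓ → -6
flight=T13: ✓ → 181
flight=T64: ✗
flight=T69: ✓ → 209
flight=T95: ✗
flight=T67: ✗
flight=T21: ✓ → 150
flight=T33: ✓ → 31
flight=T71: ✗
load_pct_sum = -6 + 181 + 209 + 150 + 31 = 565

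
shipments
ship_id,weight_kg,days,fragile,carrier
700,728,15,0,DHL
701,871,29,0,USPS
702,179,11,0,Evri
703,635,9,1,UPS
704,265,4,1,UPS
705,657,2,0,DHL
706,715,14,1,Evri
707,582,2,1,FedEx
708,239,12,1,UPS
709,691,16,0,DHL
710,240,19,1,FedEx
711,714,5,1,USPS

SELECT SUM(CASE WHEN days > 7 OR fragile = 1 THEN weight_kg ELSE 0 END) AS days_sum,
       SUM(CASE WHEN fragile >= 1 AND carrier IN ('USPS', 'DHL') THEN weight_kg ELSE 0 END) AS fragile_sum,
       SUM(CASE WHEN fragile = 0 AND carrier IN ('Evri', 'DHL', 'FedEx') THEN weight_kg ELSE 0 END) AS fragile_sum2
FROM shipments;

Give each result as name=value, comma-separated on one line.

days_sum=5859, fragile_sum=714, fragile_sum2=2255

[days_sum: days > 7 OR fragile = 1]
ship_id=700: ✓ → 728
ship_id=701: ✓ → 871
ship_id=702: ✓ → 179
ship_id=703: ✓ → 635
ship_id=704: ✓ → 265
ship_id=705: ✗
ship_id=706: ✓ → 715
ship_id=707: ✓ → 582
ship_id=708: ✓ → 239
ship_id=709: ✓ → 691
ship_id=710: ✓ → 240
ship_id=711: ✓ → 714
days_sum = 728 + 871 + 179 + 635 + 265 + 715 + 582 + 239 + 691 + 240 + 714 = 5859
—
[fragile_sum: fragile >= 1 AND carrier IN ('USPS', 'DHL')]
ship_id=700: ✗
ship_id=701: ✗
ship_id=702: ✗
ship_id=703: ✗
ship_id=704: ✗
ship_id=705: ✗
ship_id=706: ✗
ship_id=707: ✗
ship_id=708: ✗
ship_id=709: ✗
ship_id=710: ✗
ship_id=711: ✓ → 714
fragile_sum = 714
—
[fragile_sum2: fragile = 0 AND carrier IN ('Evri', 'DHL', 'FedEx')]
ship_id=700: ✓ → 728
ship_id=701: ✗
ship_id=702: ✓ → 179
ship_id=703: ✗
ship_id=704: ✗
ship_id=705: ✓ → 657
ship_id=706: ✗
ship_id=707: ✗
ship_id=708: ✗
ship_id=709: ✓ → 691
ship_id=710: ✗
ship_id=711: ✗
fragile_sum2 = 728 + 179 + 657 + 691 = 2255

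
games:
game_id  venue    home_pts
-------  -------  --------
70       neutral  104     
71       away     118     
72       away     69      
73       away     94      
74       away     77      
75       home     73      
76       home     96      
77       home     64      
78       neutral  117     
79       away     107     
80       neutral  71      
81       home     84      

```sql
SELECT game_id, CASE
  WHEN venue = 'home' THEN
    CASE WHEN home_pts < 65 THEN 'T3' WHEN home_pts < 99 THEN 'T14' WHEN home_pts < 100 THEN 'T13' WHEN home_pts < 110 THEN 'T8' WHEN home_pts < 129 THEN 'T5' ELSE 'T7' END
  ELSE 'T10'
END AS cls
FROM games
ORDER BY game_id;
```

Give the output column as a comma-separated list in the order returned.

T10, T10, T10, T10, T10, T14, T14, T3, T10, T10, T10, T14

game_id=70: venue='neutral' → outer ELSE → T10
game_id=71: venue='away' → outer ELSE → T10
game_id=72: venue='away' → outer ELSE → T10
game_id=73: venue='away' → outer ELSE → T10
game_id=74: venue='away' → outer ELSE → T10
game_id=75: venue='home' → inner[home_pts < 99] → T14
game_id=76: venue='home' → inner[home_pts < 99] → T14
game_id=77: venue='home' → inner[home_pts < 65] → T3
game_id=78: venue='neutral' → outer ELSE → T10
game_id=79: venue='away' → outer ELSE → T10
game_id=80: venue='neutral' → outer ELSE → T10
game_id=81: venue='home' → inner[home_pts < 99] → T14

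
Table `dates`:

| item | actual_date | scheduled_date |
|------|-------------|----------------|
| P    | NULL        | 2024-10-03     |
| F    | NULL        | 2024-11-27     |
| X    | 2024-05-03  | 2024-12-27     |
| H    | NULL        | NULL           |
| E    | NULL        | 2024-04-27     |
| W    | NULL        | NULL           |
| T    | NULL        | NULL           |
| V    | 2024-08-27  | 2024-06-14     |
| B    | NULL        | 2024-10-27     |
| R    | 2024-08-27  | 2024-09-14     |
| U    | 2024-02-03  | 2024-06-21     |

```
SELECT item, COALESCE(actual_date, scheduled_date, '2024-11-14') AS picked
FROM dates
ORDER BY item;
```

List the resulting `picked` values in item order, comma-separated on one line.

2024-10-27, 2024-04-27, 2024-11-27, 2024-11-14, 2024-10-03, 2024-08-27, 2024-11-14, 2024-02-03, 2024-08-27, 2024-11-14, 2024-05-03

item=B: actual_date=NULL, scheduled_date=2024-10-27 → 2024-10-27
item=E: actual_date=NULL, scheduled_date=2024-04-27 → 2024-04-27
item=F: actual_date=NULL, scheduled_date=2024-11-27 → 2024-11-27
item=H: actual_date=NULL, scheduled_date=NULL, → literal 2024-11-14 → 2024-11-14
item=P: actual_date=NULL, scheduled_date=2024-10-03 → 2024-10-03
item=R: actual_date=2024-08-27 → 2024-08-27
item=T: actual_date=NULL, scheduled_date=NULL, → literal 2024-11-14 → 2024-11-14
item=U: actual_date=2024-02-03 → 2024-02-03
item=V: actual_date=2024-08-27 → 2024-08-27
item=W: actual_date=NULL, scheduled_date=NULL, → literal 2024-11-14 → 2024-11-14
item=X: actual_date=2024-05-03 → 2024-05-03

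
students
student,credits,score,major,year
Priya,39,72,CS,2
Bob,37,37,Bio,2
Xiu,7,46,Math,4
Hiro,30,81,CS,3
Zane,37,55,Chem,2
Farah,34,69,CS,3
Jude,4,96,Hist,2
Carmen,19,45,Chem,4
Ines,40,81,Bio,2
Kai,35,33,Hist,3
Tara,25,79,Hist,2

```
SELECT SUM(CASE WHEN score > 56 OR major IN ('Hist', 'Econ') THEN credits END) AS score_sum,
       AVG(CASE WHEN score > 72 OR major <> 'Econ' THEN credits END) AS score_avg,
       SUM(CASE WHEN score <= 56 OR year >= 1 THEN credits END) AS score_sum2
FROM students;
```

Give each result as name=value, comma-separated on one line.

score_sum=207, score_avg=27.9090909091, score_sum2=307

[score_sum: score > 56 OR major IN ('Hist', 'Econ')]
student=Priya: ✓ → 39
student=Bob: ✗
student=Xiu: ✗
student=Hiro: ✓ → 30
student=Zane: ✗
student=Farah: ✓ → 34
student=Jude: ✓ → 4
student=Carmen: ✗
student=Ines: ✓ → 40
student=Kai: ✓ → 35
student=Tara: ✓ → 25
score_sum = 39 + 30 + 34 + 4 + 40 + 35 + 25 = 207
—
[score_avg: score > 72 OR major <> 'Econ']
student=Priya: ✓ → 39
student=Bob: ✓ → 37
student=Xiu: ✓ → 7
student=Hiro: ✓ → 30
student=Zane: ✓ → 37
student=Farah: ✓ → 34
student=Jude: ✓ → 4
student=Carmen: ✓ → 19
student=Ines: ✓ → 40
student=Kai: ✓ → 35
student=Tara: ✓ → 25
score_avg = (39 + 37 + 7 + 30 + 37 + 34 + 4 + 19 + 40 + 35 + 25) / 11 = 27.9090909091
—
[score_sum2: score <= 56 OR year >= 1]
student=Priya: ✓ → 39
student=Bob: ✓ → 37
student=Xiu: ✓ → 7
student=Hiro: ✓ → 30
student=Zane: ✓ → 37
student=Farah: ✓ → 34
student=Jude: ✓ → 4
student=Carmen: ✓ → 19
student=Ines: ✓ → 40
student=Kai: ✓ → 35
student=Tara: ✓ → 25
score_sum2 = 39 + 37 + 7 + 30 + 37 + 34 + 4 + 19 + 40 + 35 + 25 = 307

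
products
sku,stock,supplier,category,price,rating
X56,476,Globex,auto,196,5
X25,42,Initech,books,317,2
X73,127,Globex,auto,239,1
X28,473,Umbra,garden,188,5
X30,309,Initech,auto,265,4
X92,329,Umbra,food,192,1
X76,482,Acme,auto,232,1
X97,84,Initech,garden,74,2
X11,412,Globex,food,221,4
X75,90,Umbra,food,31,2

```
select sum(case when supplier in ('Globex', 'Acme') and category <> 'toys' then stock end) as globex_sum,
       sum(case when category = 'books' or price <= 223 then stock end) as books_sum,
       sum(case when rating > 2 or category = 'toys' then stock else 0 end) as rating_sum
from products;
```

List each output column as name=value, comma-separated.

globex_sum=1497, books_sum=1906, rating_sum=1670

[globex_sum: supplier in ('Globex', 'Acme') and category <> 'toys']
sku=X56: ✓ → 476
sku=X25: ✗
sku=X73: ✓ → 127
sku=X28: ✗
sku=X30: ✗
sku=X92: ✗
sku=X76: ✓ → 482
sku=X97: ✗
sku=X11: ✓ → 412
sku=X75: ✗
globex_sum = 476 + 127 + 482 + 412 = 1497
—
[books_sum: category = 'books' or price <= 223]
sku=X56: ✓ → 476
sku=X25: ✓ → 42
sku=X73: ✗
sku=X28: ✓ → 473
sku=X30: ✗
sku=X92: ✓ → 329
sku=X76: ✗
sku=X97: ✓ → 84
sku=X11: ✓ → 412
sku=X75: ✓ → 90
books_sum = 476 + 42 + 473 + 329 + 84 + 412 + 90 = 1906
—
[rating_sum: rating > 2 or category = 'toys']
sku=X56: ✓ → 476
sku=X25: ✗
sku=X73: ✗
sku=X28: ✓ → 473
sku=X30: ✓ → 309
sku=X92: ✗
sku=X76: ✗
sku=X97: ✗
sku=X11: ✓ → 412
sku=X75: ✗
rating_sum = 476 + 473 + 309 + 412 = 1670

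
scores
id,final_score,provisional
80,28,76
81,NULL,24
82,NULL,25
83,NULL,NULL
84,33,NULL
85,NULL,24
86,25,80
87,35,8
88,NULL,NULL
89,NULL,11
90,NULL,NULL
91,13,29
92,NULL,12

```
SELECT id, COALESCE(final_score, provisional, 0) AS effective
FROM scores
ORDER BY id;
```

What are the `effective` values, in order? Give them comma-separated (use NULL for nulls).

28, 24, 25, 0, 33, 24, 25, 35, 0, 11, 0, 13, 12

id=80: final_score=28 → 28
id=81: final_score=NULL, provisional=24 → 24
id=82: final_score=NULL, provisional=25 → 25
id=83: final_score=NULL, provisional=NULL, → literal 0 → 0
id=84: final_score=33 → 33
id=85: final_score=NULL, provisional=24 → 24
id=86: final_score=25 → 25
id=87: final_score=35 → 35
id=88: final_score=NULL, provisional=NULL, → literal 0 → 0
id=89: final_score=NULL, provisional=11 → 11
id=90: final_score=NULL, provisional=NULL, → literal 0 → 0
id=91: final_score=13 → 13
id=92: final_score=NULL, provisional=12 → 12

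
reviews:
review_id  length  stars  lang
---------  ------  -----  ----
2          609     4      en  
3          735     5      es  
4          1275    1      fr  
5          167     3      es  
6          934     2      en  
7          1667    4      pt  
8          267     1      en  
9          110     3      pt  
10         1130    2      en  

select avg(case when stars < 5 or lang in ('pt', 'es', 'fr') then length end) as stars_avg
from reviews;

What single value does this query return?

766

review_id=2: ✓ → 609
review_id=3: ✓ → 735
review_id=4: ✓ → 1275
review_id=5: ✓ → 167
review_id=6: ✓ → 934
review_id=7: ✓ → 1667
review_id=8: ✓ → 267
review_id=9: ✓ → 110
review_id=10: ✓ → 1130
stars_avg = (609 + 735 + 1275 + 167 + 934 + 1667 + 267 + 110 + 1130) / 9 = 766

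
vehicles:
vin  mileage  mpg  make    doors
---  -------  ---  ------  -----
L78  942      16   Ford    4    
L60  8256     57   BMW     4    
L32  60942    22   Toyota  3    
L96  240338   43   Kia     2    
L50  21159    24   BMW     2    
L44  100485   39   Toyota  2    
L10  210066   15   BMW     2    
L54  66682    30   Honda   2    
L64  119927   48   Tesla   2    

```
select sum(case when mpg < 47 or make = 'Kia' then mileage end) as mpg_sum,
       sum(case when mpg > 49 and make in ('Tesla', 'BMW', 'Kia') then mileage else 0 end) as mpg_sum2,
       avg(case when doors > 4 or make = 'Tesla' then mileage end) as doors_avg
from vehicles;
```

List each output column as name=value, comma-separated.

[mpg_sum: mpg < 47 or make = 'Kia']
vin=L78: ✓ → 942
vin=L60: ✗
vin=L32: ✓ → 60942
vin=L96: ✓ → 240338
vin=L50: ✓ → 21159
vin=L44: ✓ → 100485
vin=L10: ✓ → 210066
vin=L54: ✓ → 66682
vin=L64: ✗
mpg_sum = 942 + 60942 + 240338 + 21159 + 100485 + 210066 + 66682 = 700614
—
[mpg_sum2: mpg > 49 and make in ('Tesla', 'BMW', 'Kia')]
vin=L78: ✗
vin=L60: ✓ → 8256
vin=L32: ✗
vin=L96: ✗
vin=L50: ✗
vin=L44: ✗
vin=L10: ✗
vin=L54: ✗
vin=L64: ✗
mpg_sum2 = 8256
—
[doors_avg: doors > 4 or make = 'Tesla']
vin=L78: ✗
vin=L60: ✗
vin=L32: ✗
vin=L96: ✗
vin=L50: ✗
vin=L44: ✗
vin=L10: ✗
vin=L54: ✗
vin=L64: ✓ → 119927
doors_avg = 119927

mpg_sum=700614, mpg_sum2=8256, doors_avg=119927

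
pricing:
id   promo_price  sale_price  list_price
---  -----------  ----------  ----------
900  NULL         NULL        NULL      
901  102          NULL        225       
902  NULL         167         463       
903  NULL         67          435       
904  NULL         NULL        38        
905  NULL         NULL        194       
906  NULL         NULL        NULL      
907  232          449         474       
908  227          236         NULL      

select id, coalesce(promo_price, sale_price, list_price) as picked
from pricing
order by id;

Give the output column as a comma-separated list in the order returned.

id=900: promo_price=NULL, sale_price=NULL, list_price=NULL (all NULL) → NULL
id=901: promo_price=102 → 102
id=902: promo_price=NULL, sale_price=167 → 167
id=903: promo_price=NULL, sale_price=67 → 67
id=904: promo_price=NULL, sale_price=NULL, list_price=38 → 38
id=905: promo_price=NULL, sale_price=NULL, list_price=194 → 194
id=906: promo_price=NULL, sale_price=NULL, list_price=NULL (all NULL) → NULL
id=907: promo_price=232 → 232
id=908: promo_price=227 → 227

NULL, 102, 167, 67, 38, 194, NULL, 232, 227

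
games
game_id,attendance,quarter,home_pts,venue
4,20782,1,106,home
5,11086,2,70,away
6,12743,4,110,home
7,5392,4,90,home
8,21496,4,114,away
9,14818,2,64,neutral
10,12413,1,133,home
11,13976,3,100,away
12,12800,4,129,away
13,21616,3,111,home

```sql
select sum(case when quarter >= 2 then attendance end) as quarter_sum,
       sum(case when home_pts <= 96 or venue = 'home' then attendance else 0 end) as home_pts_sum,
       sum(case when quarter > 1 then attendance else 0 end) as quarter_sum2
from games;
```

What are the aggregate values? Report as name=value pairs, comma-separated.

quarter_sum=113927, home_pts_sum=98850, quarter_sum2=113927

[quarter_sum: quarter >= 2]
game_id=4: ✗
game_id=5: ✓ → 11086
game_id=6: ✓ → 12743
game_id=7: ✓ → 5392
game_id=8: ✓ → 21496
game_id=9: ✓ → 14818
game_id=10: ✗
game_id=11: ✓ → 13976
game_id=12: ✓ → 12800
game_id=13: ✓ → 21616
quarter_sum = 11086 + 12743 + 5392 + 21496 + 14818 + 13976 + 12800 + 21616 = 113927
—
[home_pts_sum: home_pts <= 96 or venue = 'home']
game_id=4: ✓ → 20782
game_id=5: ✓ → 11086
game_id=6: ✓ → 12743
game_id=7: ✓ → 5392
game_id=8: ✗
game_id=9: ✓ → 14818
game_id=10: ✓ → 12413
game_id=11: ✗
game_id=12: ✗
game_id=13: ✓ → 21616
home_pts_sum = 20782 + 11086 + 12743 + 5392 + 14818 + 12413 + 21616 = 98850
—
[quarter_sum2: quarter > 1]
game_id=4: ✗
game_id=5: ✓ → 11086
game_id=6: ✓ → 12743
game_id=7: ✓ → 5392
game_id=8: ✓ → 21496
game_id=9: ✓ → 14818
game_id=10: ✗
game_id=11: ✓ → 13976
game_id=12: ✓ → 12800
game_id=13: ✓ → 21616
quarter_sum2 = 11086 + 12743 + 5392 + 21496 + 14818 + 13976 + 12800 + 21616 = 113927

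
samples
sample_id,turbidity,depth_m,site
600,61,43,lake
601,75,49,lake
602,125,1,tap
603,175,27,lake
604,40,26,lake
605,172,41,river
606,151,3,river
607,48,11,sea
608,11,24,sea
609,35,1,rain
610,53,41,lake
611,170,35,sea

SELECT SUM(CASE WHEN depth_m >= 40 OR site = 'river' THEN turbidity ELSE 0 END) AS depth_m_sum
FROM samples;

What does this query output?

sample_id=600: ✓ → 61
sample_id=601: ✓ → 75
sample_id=602: ✗
sample_id=603: ✗
sample_id=604: ✗
sample_id=605: ✓ → 172
sample_id=606: ✓ → 151
sample_id=607: ✗
sample_id=608: ✗
sample_id=609: ✗
sample_id=610: ✓ → 53
sample_id=611: ✗
depth_m_sum = 61 + 75 + 172 + 151 + 53 = 512

512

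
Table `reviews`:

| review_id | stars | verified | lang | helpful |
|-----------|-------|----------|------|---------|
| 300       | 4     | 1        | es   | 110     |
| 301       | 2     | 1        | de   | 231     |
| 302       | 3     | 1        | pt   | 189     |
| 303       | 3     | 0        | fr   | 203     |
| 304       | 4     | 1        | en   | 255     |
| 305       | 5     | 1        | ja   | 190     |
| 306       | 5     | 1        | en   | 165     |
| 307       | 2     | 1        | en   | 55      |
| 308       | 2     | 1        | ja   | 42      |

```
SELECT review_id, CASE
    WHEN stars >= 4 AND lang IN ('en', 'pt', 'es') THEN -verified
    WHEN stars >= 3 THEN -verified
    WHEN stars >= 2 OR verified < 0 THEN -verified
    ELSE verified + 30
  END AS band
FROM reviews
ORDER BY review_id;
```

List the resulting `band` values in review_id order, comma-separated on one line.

-1, -1, -1, 0, -1, -1, -1, -1, -1

review_id=300: stars >= 4 AND lang IN ('en', 'pt', 'es') → -1
review_id=301: stars >= 2 OR verified < 0 → -1
review_id=302: stars >= 3 → -1
review_id=303: stars >= 3 → 0
review_id=304: stars >= 4 AND lang IN ('en', 'pt', 'es') → -1
review_id=305: stars >= 3 → -1
review_id=306: stars >= 4 AND lang IN ('en', 'pt', 'es') → -1
review_id=307: stars >= 2 OR verified < 0 → -1
review_id=308: stars >= 2 OR verified < 0 → -1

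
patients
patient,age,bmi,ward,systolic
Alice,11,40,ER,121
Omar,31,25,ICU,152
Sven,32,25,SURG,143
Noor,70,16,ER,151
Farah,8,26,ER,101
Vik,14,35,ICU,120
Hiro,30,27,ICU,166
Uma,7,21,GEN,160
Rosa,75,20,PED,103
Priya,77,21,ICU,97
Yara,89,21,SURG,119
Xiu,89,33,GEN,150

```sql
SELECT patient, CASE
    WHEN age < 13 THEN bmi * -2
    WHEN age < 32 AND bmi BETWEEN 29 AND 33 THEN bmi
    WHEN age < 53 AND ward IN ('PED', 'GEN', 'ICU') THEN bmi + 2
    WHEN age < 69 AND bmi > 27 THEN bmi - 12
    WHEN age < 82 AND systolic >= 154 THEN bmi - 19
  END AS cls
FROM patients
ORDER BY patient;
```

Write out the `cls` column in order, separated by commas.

-80, -52, 29, NULL, 27, NULL, NULL, NULL, -42, 37, NULL, NULL

patient=Alice: age < 13 → -80
patient=Farah: age < 13 → -52
patient=Hiro: age < 53 AND ward IN ('PED', 'GEN', 'ICU') → 29
patient=Noor: (no match → NULL) → NULL
patient=Omar: age < 53 AND ward IN ('PED', 'GEN', 'ICU') → 27
patient=Priya: (no match → NULL) → NULL
patient=Rosa: (no match → NULL) → NULL
patient=Sven: (no match → NULL) → NULL
patient=Uma: age < 13 → -42
patient=Vik: age < 53 AND ward IN ('PED', 'GEN', 'ICU') → 37
patient=Xiu: (no match → NULL) → NULL
patient=Yara: (no match → NULL) → NULL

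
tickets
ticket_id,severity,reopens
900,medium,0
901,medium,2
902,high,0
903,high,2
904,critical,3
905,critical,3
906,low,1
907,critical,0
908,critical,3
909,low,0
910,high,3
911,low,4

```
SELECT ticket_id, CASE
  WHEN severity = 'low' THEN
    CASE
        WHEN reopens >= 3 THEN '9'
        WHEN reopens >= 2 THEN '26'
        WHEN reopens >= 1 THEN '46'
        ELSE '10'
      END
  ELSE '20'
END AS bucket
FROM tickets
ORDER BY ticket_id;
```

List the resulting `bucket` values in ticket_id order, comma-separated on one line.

ticket_id=900: severity='medium' → outer ELSE → 20
ticket_id=901: severity='medium' → outer ELSE → 20
ticket_id=902: severity='high' → outer ELSE → 20
ticket_id=903: severity='high' → outer ELSE → 20
ticket_id=904: severity='critical' → outer ELSE → 20
ticket_id=905: severity='critical' → outer ELSE → 20
ticket_id=906: severity='low' → inner[reopens >= 1] → 46
ticket_id=907: severity='critical' → outer ELSE → 20
ticket_id=908: severity='critical' → outer ELSE → 20
ticket_id=909: severity='low' → inner[ELSE] → 10
ticket_id=910: severity='high' → outer ELSE → 20
ticket_id=911: severity='low' → inner[reopens >= 3] → 9

20, 20, 20, 20, 20, 20, 46, 20, 20, 10, 20, 9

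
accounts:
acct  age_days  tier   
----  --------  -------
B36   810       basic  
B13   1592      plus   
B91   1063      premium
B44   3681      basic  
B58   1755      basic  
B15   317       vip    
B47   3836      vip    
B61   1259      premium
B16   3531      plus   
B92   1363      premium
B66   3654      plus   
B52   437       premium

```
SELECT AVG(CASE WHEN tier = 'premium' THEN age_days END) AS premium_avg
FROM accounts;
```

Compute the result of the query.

1030.5

acct=B36: ✗
acct=B13: ✗
acct=B91: ✓ → 1063
acct=B44: ✗
acct=B58: ✗
acct=B15: ✗
acct=B47: ✗
acct=B61: ✓ → 1259
acct=B16: ✗
acct=B92: ✓ → 1363
acct=B66: ✗
acct=B52: ✓ → 437
premium_avg = (1063 + 1259 + 1363 + 437) / 4 = 1030.5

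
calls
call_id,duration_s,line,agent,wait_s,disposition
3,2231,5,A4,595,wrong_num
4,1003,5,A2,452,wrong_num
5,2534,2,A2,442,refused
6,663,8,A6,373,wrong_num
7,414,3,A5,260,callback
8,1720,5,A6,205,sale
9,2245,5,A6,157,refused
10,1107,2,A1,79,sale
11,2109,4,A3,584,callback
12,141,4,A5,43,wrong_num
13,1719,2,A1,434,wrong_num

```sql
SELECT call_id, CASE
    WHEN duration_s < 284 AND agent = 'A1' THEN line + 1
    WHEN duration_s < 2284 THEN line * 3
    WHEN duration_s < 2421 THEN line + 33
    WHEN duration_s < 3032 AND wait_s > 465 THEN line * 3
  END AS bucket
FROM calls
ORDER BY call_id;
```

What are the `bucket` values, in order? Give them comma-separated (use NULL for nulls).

call_id=3: duration_s < 2284 → 15
call_id=4: duration_s < 2284 → 15
call_id=5: (no match → NULL) → NULL
call_id=6: duration_s < 2284 → 24
call_id=7: duration_s < 2284 → 9
call_id=8: duration_s < 2284 → 15
call_id=9: duration_s < 2284 → 15
call_id=10: duration_s < 2284 → 6
call_id=11: duration_s < 2284 → 12
call_id=12: duration_s < 2284 → 12
call_id=13: duration_s < 2284 → 6

15, 15, NULL, 24, 9, 15, 15, 6, 12, 12, 6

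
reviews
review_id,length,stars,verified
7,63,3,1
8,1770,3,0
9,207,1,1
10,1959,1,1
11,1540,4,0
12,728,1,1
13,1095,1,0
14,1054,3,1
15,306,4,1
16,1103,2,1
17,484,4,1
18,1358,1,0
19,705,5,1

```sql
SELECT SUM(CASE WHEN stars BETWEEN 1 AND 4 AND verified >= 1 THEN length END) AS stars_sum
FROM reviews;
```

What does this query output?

5904

review_id=7: ✓ → 63
review_id=8: ✗
review_id=9: ✓ → 207
review_id=10: ✓ → 1959
review_id=11: ✗
review_id=12: ✓ → 728
review_id=13: ✗
review_id=14: ✓ → 1054
review_id=15: ✓ → 306
review_id=16: ✓ → 1103
review_id=17: ✓ → 484
review_id=18: ✗
review_id=19: ✗
stars_sum = 63 + 207 + 1959 + 728 + 1054 + 306 + 1103 + 484 = 5904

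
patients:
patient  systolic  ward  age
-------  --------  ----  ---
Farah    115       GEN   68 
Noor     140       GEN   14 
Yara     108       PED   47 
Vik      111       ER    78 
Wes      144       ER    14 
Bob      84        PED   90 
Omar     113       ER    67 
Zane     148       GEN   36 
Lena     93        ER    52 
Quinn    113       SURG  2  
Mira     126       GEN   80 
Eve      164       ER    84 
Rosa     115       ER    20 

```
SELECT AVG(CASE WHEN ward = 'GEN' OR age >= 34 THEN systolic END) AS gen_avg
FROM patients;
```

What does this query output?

patient=Farah: ✓ → 115
patient=Noor: ✓ → 140
patient=Yara: ✓ → 108
patient=Vik: ✓ → 111
patient=Wes: ✗
patient=Bob: ✓ → 84
patient=Omar: ✓ → 113
patient=Zane: ✓ → 148
patient=Lena: ✓ → 93
patient=Quinn: ✗
patient=Mira: ✓ → 126
patient=Eve: ✓ → 164
patient=Rosa: ✗
gen_avg = (115 + 140 + 108 + 111 + 84 + 113 + 148 + 93 + 126 + 164) / 10 = 120.2

120.2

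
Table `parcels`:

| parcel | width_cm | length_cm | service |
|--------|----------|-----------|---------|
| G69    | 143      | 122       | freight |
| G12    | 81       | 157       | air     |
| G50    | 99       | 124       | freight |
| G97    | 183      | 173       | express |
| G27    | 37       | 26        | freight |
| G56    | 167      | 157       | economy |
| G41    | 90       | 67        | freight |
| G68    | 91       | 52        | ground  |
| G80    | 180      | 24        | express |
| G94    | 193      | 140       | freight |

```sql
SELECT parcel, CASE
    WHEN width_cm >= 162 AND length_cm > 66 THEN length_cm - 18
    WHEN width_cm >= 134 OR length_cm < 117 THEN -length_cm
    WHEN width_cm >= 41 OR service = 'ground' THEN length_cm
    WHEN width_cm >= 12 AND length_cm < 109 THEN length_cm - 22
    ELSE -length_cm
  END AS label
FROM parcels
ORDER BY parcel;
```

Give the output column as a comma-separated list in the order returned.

parcel=G12: width_cm >= 41 OR service = 'ground' → 157
parcel=G27: width_cm >= 134 OR length_cm < 117 → -26
parcel=G41: width_cm >= 134 OR length_cm < 117 → -67
parcel=G50: width_cm >= 41 OR service = 'ground' → 124
parcel=G56: width_cm >= 162 AND length_cm > 66 → 139
parcel=G68: width_cm >= 134 OR length_cm < 117 → -52
parcel=G69: width_cm >= 134 OR length_cm < 117 → -122
parcel=G80: width_cm >= 134 OR length_cm < 117 → -24
parcel=G94: width_cm >= 162 AND length_cm > 66 → 122
parcel=G97: width_cm >= 162 AND length_cm > 66 → 155

157, -26, -67, 124, 139, -52, -122, -24, 122, 155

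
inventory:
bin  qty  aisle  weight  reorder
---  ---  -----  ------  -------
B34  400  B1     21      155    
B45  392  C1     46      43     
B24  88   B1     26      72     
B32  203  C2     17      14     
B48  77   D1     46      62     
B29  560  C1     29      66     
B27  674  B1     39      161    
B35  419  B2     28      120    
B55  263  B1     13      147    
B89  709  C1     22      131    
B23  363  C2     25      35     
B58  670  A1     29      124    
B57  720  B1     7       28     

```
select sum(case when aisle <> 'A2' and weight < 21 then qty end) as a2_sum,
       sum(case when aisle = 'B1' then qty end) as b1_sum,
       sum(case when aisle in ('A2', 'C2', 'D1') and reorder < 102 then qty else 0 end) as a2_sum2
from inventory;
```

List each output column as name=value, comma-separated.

[a2_sum: aisle <> 'A2' and weight < 21]
bin=B34: ✗
bin=B45: ✗
bin=B24: ✗
bin=B32: ✓ → 203
bin=B48: ✗
bin=B29: ✗
bin=B27: ✗
bin=B35: ✗
bin=B55: ✓ → 263
bin=B89: ✗
bin=B23: ✗
bin=B58: ✗
bin=B57: ✓ → 720
a2_sum = 203 + 263 + 720 = 1186
—
[b1_sum: aisle = 'B1']
bin=B34: ✓ → 400
bin=B45: ✗
bin=B24: ✓ → 88
bin=B32: ✗
bin=B48: ✗
bin=B29: ✗
bin=B27: ✓ → 674
bin=B35: ✗
bin=B55: ✓ → 263
bin=B89: ✗
bin=B23: ✗
bin=B58: ✗
bin=B57: ✓ → 720
b1_sum = 400 + 88 + 674 + 263 + 720 = 2145
—
[a2_sum2: aisle in ('A2', 'C2', 'D1') and reorder < 102]
bin=B34: ✗
bin=B45: ✗
bin=B24: ✗
bin=B32: ✓ → 203
bin=B48: ✓ → 77
bin=B29: ✗
bin=B27: ✗
bin=B35: ✗
bin=B55: ✗
bin=B89: ✗
bin=B23: ✓ → 363
bin=B58: ✗
bin=B57: ✗
a2_sum2 = 203 + 77 + 363 = 643

a2_sum=1186, b1_sum=2145, a2_sum2=643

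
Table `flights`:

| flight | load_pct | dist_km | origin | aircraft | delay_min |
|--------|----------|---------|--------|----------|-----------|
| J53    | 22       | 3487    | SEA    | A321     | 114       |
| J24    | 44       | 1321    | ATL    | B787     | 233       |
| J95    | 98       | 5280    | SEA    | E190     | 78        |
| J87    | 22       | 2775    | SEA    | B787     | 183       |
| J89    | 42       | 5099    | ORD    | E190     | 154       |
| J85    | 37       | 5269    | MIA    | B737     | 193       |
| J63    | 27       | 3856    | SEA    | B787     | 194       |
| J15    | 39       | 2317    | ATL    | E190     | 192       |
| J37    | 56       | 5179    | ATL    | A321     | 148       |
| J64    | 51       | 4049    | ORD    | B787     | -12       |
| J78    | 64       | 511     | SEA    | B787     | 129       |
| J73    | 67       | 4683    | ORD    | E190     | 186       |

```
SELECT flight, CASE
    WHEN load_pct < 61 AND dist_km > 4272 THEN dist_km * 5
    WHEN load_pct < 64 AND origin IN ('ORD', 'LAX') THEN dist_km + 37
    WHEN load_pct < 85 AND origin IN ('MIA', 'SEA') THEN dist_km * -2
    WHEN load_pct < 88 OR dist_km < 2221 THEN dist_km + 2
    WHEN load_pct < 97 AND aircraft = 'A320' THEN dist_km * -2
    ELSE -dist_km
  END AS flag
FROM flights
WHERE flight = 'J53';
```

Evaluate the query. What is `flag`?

-6974

flight = J53: load_pct=22, dist_km=3487, origin=SEA, aircraft=A321, delay_min=114.
load_pct < 61 AND dist_km > 4272 → false
load_pct < 64 AND origin IN ('ORD', 'LAX') → false
load_pct < 85 AND origin IN ('MIA', 'SEA') → true → -6974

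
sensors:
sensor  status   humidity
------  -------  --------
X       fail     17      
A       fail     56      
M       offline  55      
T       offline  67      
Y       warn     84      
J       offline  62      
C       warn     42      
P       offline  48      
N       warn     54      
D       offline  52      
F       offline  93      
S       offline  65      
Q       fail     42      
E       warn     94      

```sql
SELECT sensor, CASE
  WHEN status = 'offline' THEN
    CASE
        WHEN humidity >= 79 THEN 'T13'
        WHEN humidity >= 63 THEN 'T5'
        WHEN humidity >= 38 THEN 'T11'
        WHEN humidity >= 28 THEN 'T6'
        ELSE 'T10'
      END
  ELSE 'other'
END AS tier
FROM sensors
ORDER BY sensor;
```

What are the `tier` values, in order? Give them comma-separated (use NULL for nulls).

other, other, T11, other, T13, T11, T11, other, T11, other, T5, T5, other, other

sensor=A: status='fail' → outer ELSE → other
sensor=C: status='warn' → outer ELSE → other
sensor=D: status='offline' → inner[humidity >= 38] → T11
sensor=E: status='warn' → outer ELSE → other
sensor=F: status='offline' → inner[humidity >= 79] → T13
sensor=J: status='offline' → inner[humidity >= 38] → T11
sensor=M: status='offline' → inner[humidity >= 38] → T11
sensor=N: status='warn' → outer ELSE → other
sensor=P: status='offline' → inner[humidity >= 38] → T11
sensor=Q: status='fail' → outer ELSE → other
sensor=S: status='offline' → inner[humidity >= 63] → T5
sensor=T: status='offline' → inner[humidity >= 63] → T5
sensor=X: status='fail' → outer ELSE → other
sensor=Y: status='warn' → outer ELSE → other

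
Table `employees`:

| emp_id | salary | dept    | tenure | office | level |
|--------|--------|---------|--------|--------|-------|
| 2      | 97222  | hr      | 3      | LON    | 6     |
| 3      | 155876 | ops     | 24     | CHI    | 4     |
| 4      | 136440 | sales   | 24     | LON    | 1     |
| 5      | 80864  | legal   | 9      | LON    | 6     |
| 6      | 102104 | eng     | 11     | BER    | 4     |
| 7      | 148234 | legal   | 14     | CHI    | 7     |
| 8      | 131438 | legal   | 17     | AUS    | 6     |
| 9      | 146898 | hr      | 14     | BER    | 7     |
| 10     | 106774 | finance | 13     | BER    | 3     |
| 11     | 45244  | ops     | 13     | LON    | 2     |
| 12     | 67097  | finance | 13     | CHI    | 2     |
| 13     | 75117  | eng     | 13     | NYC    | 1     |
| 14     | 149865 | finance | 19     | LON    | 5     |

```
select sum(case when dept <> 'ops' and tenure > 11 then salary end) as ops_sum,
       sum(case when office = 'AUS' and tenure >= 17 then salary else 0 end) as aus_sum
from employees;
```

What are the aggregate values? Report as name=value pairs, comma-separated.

[ops_sum: dept <> 'ops' and tenure > 11]
emp_id=2: ✗
emp_id=3: ✗
emp_id=4: ✓ → 136440
emp_id=5: ✗
emp_id=6: ✗
emp_id=7: ✓ → 148234
emp_id=8: ✓ → 131438
emp_id=9: ✓ → 146898
emp_id=10: ✓ → 106774
emp_id=11: ✗
emp_id=12: ✓ → 67097
emp_id=13: ✓ → 75117
emp_id=14: ✓ → 149865
ops_sum = 136440 + 148234 + 131438 + 146898 + 106774 + 67097 + 75117 + 149865 = 961863
—
[aus_sum: office = 'AUS' and tenure >= 17]
emp_id=2: ✗
emp_id=3: ✗
emp_id=4: ✗
emp_id=5: ✗
emp_id=6: ✗
emp_id=7: ✗
emp_id=8: ✓ → 131438
emp_id=9: ✗
emp_id=10: ✗
emp_id=11: ✗
emp_id=12: ✗
emp_id=13: ✗
emp_id=14: ✗
aus_sum = 131438

ops_sum=961863, aus_sum=131438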